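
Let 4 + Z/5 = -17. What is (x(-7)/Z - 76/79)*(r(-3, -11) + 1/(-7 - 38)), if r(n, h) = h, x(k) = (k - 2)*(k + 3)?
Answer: 1789568/124425 ≈ 14.383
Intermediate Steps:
Z = -105 (Z = -20 + 5*(-17) = -20 - 85 = -105)
x(k) = (-2 + k)*(3 + k)
(x(-7)/Z - 76/79)*(r(-3, -11) + 1/(-7 - 38)) = ((-6 - 7 + (-7)**2)/(-105) - 76/79)*(-11 + 1/(-7 - 38)) = ((-6 - 7 + 49)*(-1/105) - 76*1/79)*(-11 + 1/(-45)) = (36*(-1/105) - 76/79)*(-11 - 1/45) = (-12/35 - 76/79)*(-496/45) = -3608/2765*(-496/45) = 1789568/124425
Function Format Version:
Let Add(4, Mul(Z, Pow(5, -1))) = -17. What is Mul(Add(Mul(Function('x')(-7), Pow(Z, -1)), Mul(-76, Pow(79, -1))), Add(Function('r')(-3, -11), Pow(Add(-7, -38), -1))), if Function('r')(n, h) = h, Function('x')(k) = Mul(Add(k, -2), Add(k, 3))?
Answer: Rational(1789568, 124425) ≈ 14.383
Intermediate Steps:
Z = -105 (Z = Add(-20, Mul(5, -17)) = Add(-20, -85) = -105)
Function('x')(k) = Mul(Add(-2, k), Add(3, k))
Mul(Add(Mul(Function('x')(-7), Pow(Z, -1)), Mul(-76, Pow(79, -1))), Add(Function('r')(-3, -11), Pow(Add(-7, -38), -1))) = Mul(Add(Mul(Add(-6, -7, Pow(-7, 2)), Pow(-105, -1)), Mul(-76, Pow(79, -1))), Add(-11, Pow(Add(-7, -38), -1))) = Mul(Add(Mul(Add(-6, -7, 49), Rational(-1, 105)), Mul(-76, Rational(1, 79))), Add(-11, Pow(-45, -1))) = Mul(Add(Mul(36, Rational(-1, 105)), Rational(-76, 79)), Add(-11, Rational(-1, 45))) = Mul(Add(Rational(-12, 35), Rational(-76, 79)), Rational(-496, 45)) = Mul(Rational(-3608, 2765), Rational(-496, 45)) = Rational(1789568, 124425)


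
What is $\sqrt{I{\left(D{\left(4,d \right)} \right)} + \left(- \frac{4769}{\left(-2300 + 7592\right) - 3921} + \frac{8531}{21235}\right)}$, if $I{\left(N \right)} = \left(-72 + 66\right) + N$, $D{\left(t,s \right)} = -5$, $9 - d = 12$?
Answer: $\frac{i \sqrt{11931129056105565}}{29113185} \approx 3.7519 i$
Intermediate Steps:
$d = -3$ ($d = 9 - 12 = -3$)
$I{\left(N \right)} = -6 + N$
$\sqrt{I{\left(D{\left(4,d \right)} \right)} + \left(- \frac{4769}{\left(-2300 + 7592\right) - 3921} + \frac{8531}{21235}\right)} = \sqrt{\left(-6 - 5\right) + \left(- \frac{4769}{\left(-2300 + 7592\right) - 3921} + \frac{8531}{21235}\right)} = \sqrt{-11 + \left(- \frac{4769}{5292 - 3921} + 8531 \cdot \frac{1}{21235}\right)} = \sqrt{-11 + \left(- \frac{4769}{1371} + \frac{8531}{21235}\right)} = \sqrt{-11 - \frac{89573714}{29113185}} = \sqrt{- \frac{409818749}{29113185}} = \frac{i \sqrt{11931129056105565}}{29113185}$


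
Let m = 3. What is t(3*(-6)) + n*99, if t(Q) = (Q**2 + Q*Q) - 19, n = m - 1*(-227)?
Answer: 23399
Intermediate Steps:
n = 230 (n = 3 - 1*(-227) = 3 + 227 = 230)
t(Q) = -19 + 2*Q**2 (t(Q) = (Q**2 + Q**2) - 19 = 2*Q**2 - 19 = -19 + 2*Q**2)
t(3*(-6)) + n*99 = (-19 + 2*(3*(-6))**2) + 230*99 = (-19 + 2*(-18)**2) + 22770 = (-19 + 2*324) + 22770 = (-19 + 648) + 22770 = 629 + 22770 = 23399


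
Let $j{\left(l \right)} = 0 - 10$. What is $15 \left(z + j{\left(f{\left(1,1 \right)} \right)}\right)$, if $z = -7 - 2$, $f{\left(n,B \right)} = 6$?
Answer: $-285$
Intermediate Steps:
$z = -9$
$j{\left(l \right)} = -10$ ($j{\left(l \right)} = 0 - 10 = -10$)
$15 \left(z + j{\left(f{\left(1,1 \right)} \right)}\right) = 15 \left(-9 - 10\right) = 15 \left(-19\right) = -285$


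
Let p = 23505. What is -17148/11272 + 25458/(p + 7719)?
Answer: -5176387/7332436 ≈ -0.70596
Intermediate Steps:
-17148/11272 + 25458/(p + 7719) = -17148/11272 + 25458/(23505 + 7719) = -17148*1/11272 + 25458/31224 = -4287/2818 + 25458*(1/31224) = -4287/2818 + 4243/5204 = -5176387/7332436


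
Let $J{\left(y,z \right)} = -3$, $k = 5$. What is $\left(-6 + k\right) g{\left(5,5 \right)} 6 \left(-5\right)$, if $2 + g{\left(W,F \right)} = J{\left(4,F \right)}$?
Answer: $-150$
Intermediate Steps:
$g{\left(W,F \right)} = -5$ ($g{\left(W,F \right)} = -2 - 3 = -5$)
$\left(-6 + k\right) g{\left(5,5 \right)} 6 \left(-5\right) = \left(-6 + 5\right) \left(-5\right) 6 \left(-5\right) = - \left(-30\right) \left(-5\right) = \left(-1\right) 150 = -150$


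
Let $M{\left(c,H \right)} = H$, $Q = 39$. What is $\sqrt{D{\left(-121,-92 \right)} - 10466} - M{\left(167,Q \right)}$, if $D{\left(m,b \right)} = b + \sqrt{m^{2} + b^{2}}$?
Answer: $-39 + i \sqrt{10558 - \sqrt{23105}} \approx -39.0 + 102.01 i$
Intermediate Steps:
$D{\left(m,b \right)} = b + \sqrt{b^{2} + m^{2}}$
$\sqrt{D{\left(-121,-92 \right)} - 10466} - M{\left(167,Q \right)} = \sqrt{\left(-92 + \sqrt{\left(-92\right)^{2} + \left(-121\right)^{2}}\right) - 10466} - 39 = \sqrt{\left(-92 + \sqrt{8464 + 14641}\right) - 10466} - 39 = \sqrt{\left(-92 + \sqrt{23105}\right) - 10466} - 39 = \sqrt{-10558 + \sqrt{23105}} - 39 = -39 + \sqrt{-10558 + \sqrt{23105}}$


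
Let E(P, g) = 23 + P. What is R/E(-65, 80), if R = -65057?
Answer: 65057/42 ≈ 1549.0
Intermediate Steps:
R/E(-65, 80) = -65057/(23 - 65) = -65057/(-42) = -65057*(-1/42) = 65057/42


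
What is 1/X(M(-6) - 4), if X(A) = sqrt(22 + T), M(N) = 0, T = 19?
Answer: sqrt(41)/41 ≈ 0.15617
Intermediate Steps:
X(A) = sqrt(41) (X(A) = sqrt(22 + 19) = sqrt(41))
1/X(M(-6) - 4) = 1/(sqrt(41)) = sqrt(41)/41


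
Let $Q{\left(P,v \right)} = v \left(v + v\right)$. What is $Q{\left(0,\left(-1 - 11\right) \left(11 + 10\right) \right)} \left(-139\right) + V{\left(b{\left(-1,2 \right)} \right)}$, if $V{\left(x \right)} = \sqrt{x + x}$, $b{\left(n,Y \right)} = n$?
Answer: $-17654112 + i \sqrt{2} \approx -1.7654 \cdot 10^{7} + 1.4142 i$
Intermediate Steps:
$V{\left(x \right)} = \sqrt{2} \sqrt{x}$ ($V{\left(x \right)} = \sqrt{2 x} = \sqrt{2} \sqrt{x}$)
$Q{\left(P,v \right)} = 2 v^{2}$ ($Q{\left(P,v \right)} = v 2 v = 2 v^{2}$)
$Q{\left(0,\left(-1 - 11\right) \left(11 + 10\right) \right)} \left(-139\right) + V{\left(b{\left(-1,2 \right)} \right)} = 2 \left(\left(-1 - 11\right) \left(11 + 10\right)\right)^{2} \left(-139\right) + \sqrt{2} \sqrt{-1} = 2 \left(\left(-12\right) 21\right)^{2} \left(-139\right) + \sqrt{2} i = 2 \left(-252\right)^{2} \left(-139\right) + i \sqrt{2} = 2 \cdot 63504 \left(-139\right) + i \sqrt{2} = 127008 \left(-139\right) + i \sqrt{2} = -17654112 + i \sqrt{2}$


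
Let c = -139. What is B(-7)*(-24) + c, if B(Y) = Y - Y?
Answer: -139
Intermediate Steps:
B(Y) = 0
B(-7)*(-24) + c = 0*(-24) - 139 = 0 - 139 = -139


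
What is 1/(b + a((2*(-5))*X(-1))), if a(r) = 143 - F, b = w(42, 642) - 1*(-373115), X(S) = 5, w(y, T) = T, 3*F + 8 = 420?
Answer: 3/1121288 ≈ 2.6755e-6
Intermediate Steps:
F = 412/3 (F = -8/3 + (⅓)*420 = -8/3 + 140 = 412/3 ≈ 137.33)
b = 373757 (b = 642 - 1*(-373115) = 642 + 373115 = 373757)
a(r) = 17/3 (a(r) = 143 - 1*412/3 = 143 - 412/3 = 17/3)
1/(b + a((2*(-5))*X(-1))) = 1/(373757 + 17/3) = 1/(1121288/3) = 3/1121288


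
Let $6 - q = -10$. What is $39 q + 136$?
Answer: $760$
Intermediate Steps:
$q = 16$ ($q = 6 - -10 = 6 + 10 = 16$)
$39 q + 136 = 39 \cdot 16 + 136 = 624 + 136 = 760$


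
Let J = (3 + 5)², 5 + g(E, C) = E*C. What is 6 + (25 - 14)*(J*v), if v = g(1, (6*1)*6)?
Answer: 21830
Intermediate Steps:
g(E, C) = -5 + C*E (g(E, C) = -5 + E*C = -5 + C*E)
v = 31 (v = -5 + ((6*1)*6)*1 = -5 + (6*6)*1 = -5 + 36*1 = -5 + 36 = 31)
J = 64 (J = 8² = 64)
6 + (25 - 14)*(J*v) = 6 + (25 - 14)*(64*31) = 6 + 11*1984 = 6 + 21824 = 21830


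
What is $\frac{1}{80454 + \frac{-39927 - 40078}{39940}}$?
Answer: $\frac{7988}{642650551} \approx 1.243 \cdot 10^{-5}$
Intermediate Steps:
$\frac{1}{80454 + \frac{-39927 - 40078}{39940}} = \frac{1}{80454 + \left(-39927 - 40078\right) \frac{1}{39940}} = \frac{1}{80454 - \frac{16001}{7988}} = \frac{1}{\frac{642650551}{7988}} = \frac{7988}{642650551}$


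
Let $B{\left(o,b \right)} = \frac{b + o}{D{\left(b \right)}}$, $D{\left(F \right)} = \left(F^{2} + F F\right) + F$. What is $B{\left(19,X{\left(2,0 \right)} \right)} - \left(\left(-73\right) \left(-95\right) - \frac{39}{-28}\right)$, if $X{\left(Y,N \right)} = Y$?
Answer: $- \frac{970801}{140} \approx -6934.3$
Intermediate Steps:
$D{\left(F \right)} = F + 2 F^{2}$ ($D{\left(F \right)} = \left(F^{2} + F^{2}\right) + F = 2 F^{2} + F = F + 2 F^{2}$)
$B{\left(o,b \right)} = \frac{b + o}{b \left(1 + 2 b\right)}$
$B{\left(19,X{\left(2,0 \right)} \right)} - \left(\left(-73\right) \left(-95\right) - \frac{39}{-28}\right) = \frac{2 + 19}{2 \left(1 + 2 \cdot 2\right)} - \left(\left(-73\right) \left(-95\right) - \frac{39}{-28}\right) = \frac{1}{2} \frac{1}{1 + 4} \cdot 21 - \left(6935 - - \frac{39}{28}\right) = \frac{1}{2} \cdot \frac{1}{5} \cdot 21 - \left(6935 + \frac{39}{28}\right) = \frac{1}{2} \cdot \frac{1}{5} \cdot 21 - \frac{194219}{28} = \frac{21}{10} - \frac{194219}{28} = - \frac{970801}{140}$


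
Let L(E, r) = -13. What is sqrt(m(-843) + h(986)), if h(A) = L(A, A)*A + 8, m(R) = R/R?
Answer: I*sqrt(12809) ≈ 113.18*I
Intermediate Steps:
m(R) = 1
h(A) = 8 - 13*A (h(A) = -13*A + 8 = 8 - 13*A)
sqrt(m(-843) + h(986)) = sqrt(1 + (8 - 13*986)) = sqrt(1 + (8 - 12818)) = sqrt(1 - 12810) = sqrt(-12809) = I*sqrt(12809)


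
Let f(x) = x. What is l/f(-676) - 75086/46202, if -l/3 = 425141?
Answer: 2264474435/1201252 ≈ 1885.1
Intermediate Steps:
l = -1275423 (l = -3*425141 = -1275423)
l/f(-676) - 75086/46202 = -1275423/(-676) - 75086/46202 = -1275423*(-1/676) - 75086*1/46202 = 1275423/676 - 37543/23101 = 2264474435/1201252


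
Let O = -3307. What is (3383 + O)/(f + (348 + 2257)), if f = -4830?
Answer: -76/2225 ≈ -0.034157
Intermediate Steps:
(3383 + O)/(f + (348 + 2257)) = (3383 - 3307)/(-4830 + (348 + 2257)) = 76/(-4830 + 2605) = 76/(-2225) = 76*(-1/2225) = -76/2225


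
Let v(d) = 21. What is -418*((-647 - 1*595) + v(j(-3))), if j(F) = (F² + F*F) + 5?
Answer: 510378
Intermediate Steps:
j(F) = 5 + 2*F² (j(F) = (F² + F²) + 5 = 2*F² + 5 = 5 + 2*F²)
-418*((-647 - 1*595) + v(j(-3))) = -418*((-647 - 1*595) + 21) = -418*((-647 - 595) + 21) = -418*(-1242 + 21) = -418*(-1221) = 510378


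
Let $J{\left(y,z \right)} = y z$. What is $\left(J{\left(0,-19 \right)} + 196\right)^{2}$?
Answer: $38416$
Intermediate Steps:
$\left(J{\left(0,-19 \right)} + 196\right)^{2} = \left(0 \left(-19\right) + 196\right)^{2} = \left(0 + 196\right)^{2} = 196^{2} = 38416$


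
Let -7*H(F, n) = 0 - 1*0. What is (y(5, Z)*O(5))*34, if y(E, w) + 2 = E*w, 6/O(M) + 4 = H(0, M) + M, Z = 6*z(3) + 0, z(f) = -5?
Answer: -31008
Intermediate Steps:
H(F, n) = 0 (H(F, n) = -(0 - 1*0)/7 = -(0 + 0)/7 = -⅐*0 = 0)
Z = -30 (Z = 6*(-5) + 0 = -30 + 0 = -30)
O(M) = 6/(-4 + M) (O(M) = 6/(-4 + (0 + M)) = 6/(-4 + M))
y(E, w) = -2 + E*w
(y(5, Z)*O(5))*34 = ((-2 + 5*(-30))*(6/(-4 + 5)))*34 = ((-2 - 150)*(6/1))*34 = -912*34 = -31008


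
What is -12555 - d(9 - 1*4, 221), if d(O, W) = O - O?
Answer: -12555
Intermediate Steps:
d(O, W) = 0
-12555 - d(9 - 1*4, 221) = -12555 - 1*0 = -12555 + 0 = -12555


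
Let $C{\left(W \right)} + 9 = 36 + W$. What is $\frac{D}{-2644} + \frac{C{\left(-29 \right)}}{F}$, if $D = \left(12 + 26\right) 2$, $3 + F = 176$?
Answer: $- \frac{4609}{114353} \approx -0.040305$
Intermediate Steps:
$F = 173$ ($F = -3 + 176 = 173$)
$C{\left(W \right)} = 27 + W$ ($C{\left(W \right)} = -9 + \left(36 + W\right) = 27 + W$)
$D = 76$ ($D = 38 \cdot 2 = 76$)
$\frac{D}{-2644} + \frac{C{\left(-29 \right)}}{F} = \frac{76}{-2644} + \frac{27 - 29}{173} = 76 \left(- \frac{1}{2644}\right) - \frac{2}{173} = - \frac{19}{661} - \frac{2}{173} = - \frac{4609}{114353}$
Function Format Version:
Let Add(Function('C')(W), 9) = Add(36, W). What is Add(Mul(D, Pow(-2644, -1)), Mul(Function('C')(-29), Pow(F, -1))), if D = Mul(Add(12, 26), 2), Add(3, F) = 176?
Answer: Rational(-4609, 114353) ≈ -0.040305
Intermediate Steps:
F = 173 (F = Add(-3, 176) = 173)
Function('C')(W) = Add(27, W) (Function('C')(W) = Add(-9, Add(36, W)) = Add(27, W))
D = 76 (D = Mul(38, 2) = 76)
Add(Mul(D, Pow(-2644, -1)), Mul(Function('C')(-29), Pow(F, -1))) = Add(Mul(76, Pow(-2644, -1)), Mul(Add(27, -29), Pow(173, -1))) = Add(Mul(76, Rational(-1, 2644)), Mul(-2, Rational(1, 173))) = Add(Rational(-19, 661), Rational(-2, 173)) = Rational(-4609, 114353)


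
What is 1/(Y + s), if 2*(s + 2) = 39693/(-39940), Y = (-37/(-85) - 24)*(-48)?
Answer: 1357960/1532605843 ≈ 0.00088605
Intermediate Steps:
Y = 96144/85 (Y = (-37*(-1/85) - 24)*(-48) = (37/85 - 24)*(-48) = -2003/85*(-48) = 96144/85 ≈ 1131.1)
s = -199453/79880 (s = -2 + (39693/(-39940))/2 = -2 + (39693*(-1/39940))/2 = -2 + (½)*(-39693/39940) = -2 - 39693/79880 = -199453/79880 ≈ -2.4969)
1/(Y + s) = 1/(96144/85 - 199453/79880) = 1/(1532605843/1357960) = 1357960/1532605843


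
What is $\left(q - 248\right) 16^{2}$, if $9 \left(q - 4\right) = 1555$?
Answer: $- \frac{164096}{9} \approx -18233.0$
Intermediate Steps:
$q = \frac{1591}{9}$ ($q = 4 + \frac{1}{9} \cdot 1555 = 4 + \frac{1555}{9} = \frac{1591}{9} \approx 176.78$)
$\left(q - 248\right) 16^{2} = \left(\frac{1591}{9} - 248\right) 16^{2} = \left(- \frac{641}{9}\right) 256 = - \frac{164096}{9}$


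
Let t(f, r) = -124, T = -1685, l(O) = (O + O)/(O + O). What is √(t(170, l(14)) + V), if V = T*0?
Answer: 2*I*√31 ≈ 11.136*I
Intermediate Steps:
l(O) = 1 (l(O) = (2*O)/((2*O)) = (2*O)*(1/(2*O)) = 1)
V = 0 (V = -1685*0 = 0)
√(t(170, l(14)) + V) = √(-124 + 0) = √(-124) = 2*I*√31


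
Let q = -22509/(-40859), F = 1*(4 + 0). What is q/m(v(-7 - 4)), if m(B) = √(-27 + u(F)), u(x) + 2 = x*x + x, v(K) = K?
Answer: -7503*I/40859 ≈ -0.18363*I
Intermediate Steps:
F = 4 (F = 1*4 = 4)
u(x) = -2 + x + x² (u(x) = -2 + (x*x + x) = -2 + (x² + x) = -2 + (x + x²) = -2 + x + x²)
m(B) = 3*I (m(B) = √(-27 + (-2 + 4 + 4²)) = √(-27 + (-2 + 4 + 16)) = √(-27 + 18) = √(-9) = 3*I)
q = 22509/40859 (q = -22509*(-1/40859) = 22509/40859 ≈ 0.55089)
q/m(v(-7 - 4)) = 22509/(40859*((3*I))) = 22509*(-I/3)/40859 = -7503*I/40859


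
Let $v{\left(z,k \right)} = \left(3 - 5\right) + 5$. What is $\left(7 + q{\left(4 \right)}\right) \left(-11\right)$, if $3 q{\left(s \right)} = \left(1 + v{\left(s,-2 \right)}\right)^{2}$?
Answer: $- \frac{407}{3} \approx -135.67$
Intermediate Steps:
$v{\left(z,k \right)} = 3$ ($v{\left(z,k \right)} = -2 + 5 = 3$)
$q{\left(s \right)} = \frac{16}{3}$ ($q{\left(s \right)} = \frac{\left(1 + 3\right)^{2}}{3} = \frac{4^{2}}{3} = \frac{1}{3} \cdot 16 = \frac{16}{3}$)
$\left(7 + q{\left(4 \right)}\right) \left(-11\right) = \left(7 + \frac{16}{3}\right) \left(-11\right) = \frac{37}{3} \left(-11\right) = - \frac{407}{3}$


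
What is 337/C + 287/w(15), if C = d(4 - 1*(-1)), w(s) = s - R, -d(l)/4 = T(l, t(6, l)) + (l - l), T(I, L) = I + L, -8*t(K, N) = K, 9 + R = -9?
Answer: -6242/561 ≈ -11.127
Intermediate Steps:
R = -18 (R = -9 - 9 = -18)
t(K, N) = -K/8
d(l) = 3 - 4*l (d(l) = -4*((l - ⅛*6) + (l - l)) = -4*((l - ¾) + 0) = -4*((-¾ + l) + 0) = -4*(-¾ + l) = 3 - 4*l)
w(s) = 18 + s (w(s) = s - 1*(-18) = s + 18 = 18 + s)
C = -17 (C = 3 - 4*(4 - 1*(-1)) = 3 - 4*(4 + 1) = 3 - 4*5 = 3 - 20 = -17)
337/C + 287/w(15) = 337/(-17) + 287/(18 + 15) = 337*(-1/17) + 287/33 = -337/17 + 287*(1/33) = -337/17 + 287/33 = -6242/561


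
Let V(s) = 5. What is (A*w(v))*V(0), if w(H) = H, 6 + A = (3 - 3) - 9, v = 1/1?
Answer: -75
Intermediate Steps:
v = 1
A = -15 (A = -6 + ((3 - 3) - 9) = -6 + (0 - 9) = -6 - 9 = -15)
(A*w(v))*V(0) = -15*1*5 = -15*5 = -75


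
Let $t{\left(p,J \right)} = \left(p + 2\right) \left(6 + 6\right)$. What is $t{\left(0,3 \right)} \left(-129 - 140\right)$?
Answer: $-6456$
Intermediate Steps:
$t{\left(p,J \right)} = 24 + 12 p$ ($t{\left(p,J \right)} = \left(2 + p\right) 12 = 24 + 12 p$)
$t{\left(0,3 \right)} \left(-129 - 140\right) = \left(24 + 12 \cdot 0\right) \left(-129 - 140\right) = \left(24 + 0\right) \left(-269\right) = 24 \left(-269\right) = -6456$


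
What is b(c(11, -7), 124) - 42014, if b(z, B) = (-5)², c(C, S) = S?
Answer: -41989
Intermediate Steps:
b(z, B) = 25
b(c(11, -7), 124) - 42014 = 25 - 42014 = -41989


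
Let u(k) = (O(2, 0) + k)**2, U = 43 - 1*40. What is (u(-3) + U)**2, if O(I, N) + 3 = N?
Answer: 1521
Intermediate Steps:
U = 3 (U = 43 - 40 = 3)
O(I, N) = -3 + N
u(k) = (-3 + k)**2 (u(k) = ((-3 + 0) + k)**2 = (-3 + k)**2)
(u(-3) + U)**2 = ((-3 - 3)**2 + 3)**2 = ((-6)**2 + 3)**2 = (36 + 3)**2 = 39**2 = 1521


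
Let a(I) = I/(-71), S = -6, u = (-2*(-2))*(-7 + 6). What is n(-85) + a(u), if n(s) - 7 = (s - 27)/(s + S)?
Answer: 7649/923 ≈ 8.2871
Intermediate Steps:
u = -4 (u = 4*(-1) = -4)
a(I) = -I/71 (a(I) = I*(-1/71) = -I/71)
n(s) = 7 + (-27 + s)/(-6 + s) (n(s) = 7 + (s - 27)/(s - 6) = 7 + (-27 + s)/(-6 + s))
n(-85) + a(u) = (-69 + 8*(-85))/(-6 - 85) - 1/71*(-4) = (-69 - 680)/(-91) + 4/71 = -1/91*(-749) + 4/71 = 107/13 + 4/71 = 7649/923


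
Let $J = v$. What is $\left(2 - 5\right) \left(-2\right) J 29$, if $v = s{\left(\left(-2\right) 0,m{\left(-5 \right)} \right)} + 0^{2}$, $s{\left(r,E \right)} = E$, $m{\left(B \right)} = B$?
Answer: $-870$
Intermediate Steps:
$v = -5$ ($v = -5 + 0^{2} = -5 + 0 = -5$)
$J = -5$
$\left(2 - 5\right) \left(-2\right) J 29 = \left(2 - 5\right) \left(-2\right) \left(-5\right) 29 = \left(-3\right) \left(-2\right) \left(-5\right) 29 = 6 \left(-5\right) 29 = \left(-30\right) 29 = -870$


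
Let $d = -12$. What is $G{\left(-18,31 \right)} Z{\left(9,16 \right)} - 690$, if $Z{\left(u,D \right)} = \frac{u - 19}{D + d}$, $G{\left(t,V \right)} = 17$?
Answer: $- \frac{1465}{2} \approx -732.5$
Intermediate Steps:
$Z{\left(u,D \right)} = \frac{-19 + u}{-12 + D}$ ($Z{\left(u,D \right)} = \frac{u - 19}{D - 12} = \frac{-19 + u}{-12 + D}$)
$G{\left(-18,31 \right)} Z{\left(9,16 \right)} - 690 = 17 \frac{-19 + 9}{-12 + 16} - 690 = 17 \cdot \frac{1}{4} \left(-10\right) - 690 = 17 \left(- \frac{5}{2}\right) - 690 = - \frac{85}{2} - 690 = - \frac{1465}{2}$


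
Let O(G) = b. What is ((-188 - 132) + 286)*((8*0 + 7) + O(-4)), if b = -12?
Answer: 170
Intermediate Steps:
O(G) = -12
((-188 - 132) + 286)*((8*0 + 7) + O(-4)) = ((-188 - 132) + 286)*((8*0 + 7) - 12) = (-320 + 286)*((0 + 7) - 12) = -34*(7 - 12) = -34*(-5) = 170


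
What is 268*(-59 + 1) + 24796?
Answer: 9252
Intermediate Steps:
268*(-59 + 1) + 24796 = 268*(-58) + 24796 = -15544 + 24796 = 9252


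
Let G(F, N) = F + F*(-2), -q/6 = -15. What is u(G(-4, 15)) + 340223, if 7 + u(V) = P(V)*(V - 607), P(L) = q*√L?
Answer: 231676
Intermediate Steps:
q = 90 (q = -6*(-15) = 90)
G(F, N) = -F (G(F, N) = F - 2*F = -F)
P(L) = 90*√L
u(V) = -7 + 90*√V*(-607 + V) (u(V) = -7 + (90*√V)*(V - 607) = -7 + (90*√V)*(-607 + V) = -7 + 90*√V*(-607 + V))
u(G(-4, 15)) + 340223 = (-7 - 54630*√4 + 90*(-1*(-4))^(3/2)) + 340223 = (-7 - 54630*√4 + 90*4^(3/2)) + 340223 = (-7 - 54630*2 + 90*8) + 340223 = (-7 - 109260 + 720) + 340223 = -108547 + 340223 = 231676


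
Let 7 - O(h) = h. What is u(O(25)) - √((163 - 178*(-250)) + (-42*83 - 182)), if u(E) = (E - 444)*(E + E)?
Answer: 16632 - 3*√4555 ≈ 16430.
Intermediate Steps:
O(h) = 7 - h
u(E) = 2*E*(-444 + E) (u(E) = (-444 + E)*(2*E) = 2*E*(-444 + E))
u(O(25)) - √((163 - 178*(-250)) + (-42*83 - 182)) = 2*(7 - 1*25)*(-444 + (7 - 1*25)) - √((163 - 178*(-250)) + (-42*83 - 182)) = 2*(7 - 25)*(-444 + (7 - 25)) - √((163 + 44500) + (-3486 - 182)) = 2*(-18)*(-444 - 18) - √(44663 - 3668) = 2*(-18)*(-462) - √40995 = 16632 - 3*√4555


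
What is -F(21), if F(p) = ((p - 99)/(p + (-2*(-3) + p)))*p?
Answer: 273/8 ≈ 34.125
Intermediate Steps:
F(p) = p*(-99 + p)/(6 + 2*p) (F(p) = ((-99 + p)/(p + (6 + p)))*p = ((-99 + p)/(6 + 2*p))*p = p*(-99 + p)/(6 + 2*p))
-F(21) = -21*(-99 + 21)/(2*(3 + 21)) = -21*(-78)/(2*24) = -1*(-273/8) = 273/8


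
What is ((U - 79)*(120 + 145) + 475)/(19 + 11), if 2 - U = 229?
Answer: -16123/6 ≈ -2687.2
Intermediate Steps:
U = -227 (U = 2 - 1*229 = 2 - 229 = -227)
((U - 79)*(120 + 145) + 475)/(19 + 11) = ((-227 - 79)*(120 + 145) + 475)/(19 + 11) = (-306*265 + 475)/30 = (-81090 + 475)*(1/30) = -80615*1/30 = -16123/6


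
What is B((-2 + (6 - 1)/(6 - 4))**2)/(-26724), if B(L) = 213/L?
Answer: -71/2227 ≈ -0.031881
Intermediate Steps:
B((-2 + (6 - 1)/(6 - 4))**2)/(-26724) = (213/((-2 + (6 - 1)/(6 - 4))**2))/(-26724) = (213/((-2 + 5/2)**2))*(-1/26724) = (213/((1/2)**2))*(-1/26724) = (213/(1/4))*(-1/26724) = (213*4)*(-1/26724) = 852*(-1/26724) = -71/2227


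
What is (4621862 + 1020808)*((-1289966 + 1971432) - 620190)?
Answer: 345760246920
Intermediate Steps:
(4621862 + 1020808)*((-1289966 + 1971432) - 620190) = 5642670*(681466 - 620190) = 5642670*61276 = 345760246920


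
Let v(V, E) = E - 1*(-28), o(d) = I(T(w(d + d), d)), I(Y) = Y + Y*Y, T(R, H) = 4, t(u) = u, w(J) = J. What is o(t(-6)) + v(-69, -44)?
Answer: 4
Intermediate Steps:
I(Y) = Y + Y²
o(d) = 20 (o(d) = 4*(1 + 4) = 4*5 = 20)
v(V, E) = 28 + E (v(V, E) = E + 28 = 28 + E)
o(t(-6)) + v(-69, -44) = 20 + (28 - 44) = 20 - 16 = 4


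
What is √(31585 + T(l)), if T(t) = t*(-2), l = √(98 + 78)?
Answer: √(31585 - 8*√11) ≈ 177.65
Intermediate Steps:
l = 4*√11 (l = √176 = 4*√11 ≈ 13.266)
T(t) = -2*t
√(31585 + T(l)) = √(31585 - 8*√11)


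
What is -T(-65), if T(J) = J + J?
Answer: 130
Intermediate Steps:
T(J) = 2*J
-T(-65) = -2*(-65) = -1*(-130) = 130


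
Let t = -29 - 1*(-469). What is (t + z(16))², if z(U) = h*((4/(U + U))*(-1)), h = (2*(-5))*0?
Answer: 193600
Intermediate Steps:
h = 0 (h = -10*0 = 0)
t = 440 (t = -29 + 469 = 440)
z(U) = 0 (z(U) = 0*((4/(U + U))*(-1)) = 0*((4/((2*U)))*(-1)) = 0*((4*(1/(2*U)))*(-1)) = 0*((2/U)*(-1)) = 0*(-2/U) = 0)
(t + z(16))² = (440 + 0)² = 440² = 193600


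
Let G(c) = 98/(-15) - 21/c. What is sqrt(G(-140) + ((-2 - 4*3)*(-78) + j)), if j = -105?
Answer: sqrt(882555)/30 ≈ 31.315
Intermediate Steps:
G(c) = -98/15 - 21/c (G(c) = 98*(-1/15) - 21/c = -98/15 - 21/c)
sqrt(G(-140) + ((-2 - 4*3)*(-78) + j)) = sqrt((-98/15 - 21/(-140)) + ((-2 - 4*3)*(-78) - 105)) = sqrt((-98/15 - 21*(-1/140)) + ((-2 - 12)*(-78) - 105)) = sqrt((-98/15 + 3/20) + (-14*(-78) - 105)) = sqrt(-383/60 + (1092 - 105)) = sqrt(-383/60 + 987) = sqrt(58837/60) = sqrt(882555)/30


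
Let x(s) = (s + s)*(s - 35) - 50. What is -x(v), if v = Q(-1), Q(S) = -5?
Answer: -350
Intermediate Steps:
v = -5
x(s) = -50 + 2*s*(-35 + s) (x(s) = (2*s)*(-35 + s) - 50 = 2*s*(-35 + s) - 50 = -50 + 2*s*(-35 + s))
-x(v) = -(-50 - 70*(-5) + 2*(-5)²) = -(-50 + 350 + 2*25) = -(-50 + 350 + 50) = -1*350 = -350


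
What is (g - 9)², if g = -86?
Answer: 9025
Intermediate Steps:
(g - 9)² = (-86 - 9)² = (-95)² = 9025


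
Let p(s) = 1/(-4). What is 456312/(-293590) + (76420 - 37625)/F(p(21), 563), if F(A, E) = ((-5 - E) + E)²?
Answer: 45513665/29359 ≈ 1550.2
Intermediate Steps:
p(s) = -¼
F(A, E) = 25 (F(A, E) = (-5)² = 25)
456312/(-293590) + (76420 - 37625)/F(p(21), 563) = 456312/(-293590) + (76420 - 37625)/25 = 456312*(-1/293590) + 38795*(1/25) = -228156/146795 + 7759/5 = 45513665/29359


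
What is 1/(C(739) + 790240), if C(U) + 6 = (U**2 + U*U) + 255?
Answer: 1/1882731 ≈ 5.3114e-7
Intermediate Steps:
C(U) = 249 + 2*U**2 (C(U) = -6 + ((U**2 + U*U) + 255) = -6 + ((U**2 + U**2) + 255) = -6 + (2*U**2 + 255) = -6 + (255 + 2*U**2) = 249 + 2*U**2)
1/(C(739) + 790240) = 1/((249 + 2*739**2) + 790240) = 1/((249 + 2*546121) + 790240) = 1/((249 + 1092242) + 790240) = 1/(1092491 + 790240) = 1/1882731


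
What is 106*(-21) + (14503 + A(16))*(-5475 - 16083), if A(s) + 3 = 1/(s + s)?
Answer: -5001502395/16 ≈ -3.1259e+8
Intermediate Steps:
A(s) = -3 + 1/(2*s) (A(s) = -3 + 1/(s + s) = -3 + 1/(2*s))
106*(-21) + (14503 + A(16))*(-5475 - 16083) = 106*(-21) + (14503 + (-3 + (½)/16))*(-5475 - 16083) = -2226 + (14503 + (-3 + (½)*(1/16)))*(-21558) = -2226 + (14503 + (-3 + 1/32))*(-21558) = -2226 + (14503 - 95/32)*(-21558) = -2226 + (464001/32)*(-21558) = -2226 - 5001466779/16 = -5001502395/16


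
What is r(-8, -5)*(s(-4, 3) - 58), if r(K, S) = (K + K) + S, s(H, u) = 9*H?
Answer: 1974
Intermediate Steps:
r(K, S) = S + 2*K (r(K, S) = 2*K + S = S + 2*K)
r(-8, -5)*(s(-4, 3) - 58) = (-5 + 2*(-8))*(9*(-4) - 58) = (-5 - 16)*(-36 - 58) = -21*(-94) = 1974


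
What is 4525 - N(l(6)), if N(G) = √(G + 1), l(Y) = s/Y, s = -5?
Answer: 4525 - √6/6 ≈ 4524.6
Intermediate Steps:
l(Y) = -5/Y
N(G) = √(1 + G)
4525 - N(l(6)) = 4525 - √(1 - 5/6) = 4525 - √(1 - 5*⅙) = 4525 - √(1 - ⅚) = 4525 - √(⅙) = 4525 - √6/6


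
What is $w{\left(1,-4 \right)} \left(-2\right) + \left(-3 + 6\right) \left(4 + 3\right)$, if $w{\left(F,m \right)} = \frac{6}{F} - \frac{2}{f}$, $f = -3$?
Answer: $\frac{23}{3} \approx 7.6667$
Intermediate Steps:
$w{\left(F,m \right)} = \frac{2}{3} + \frac{6}{F}$ ($w{\left(F,m \right)} = \frac{6}{F} - \frac{2}{-3} = \frac{6}{F} - - \frac{2}{3} = \frac{6}{F} + \frac{2}{3} = \frac{2}{3} + \frac{6}{F}$)
$w{\left(1,-4 \right)} \left(-2\right) + \left(-3 + 6\right) \left(4 + 3\right) = \left(\frac{2}{3} + \frac{6}{1}\right) \left(-2\right) + \left(-3 + 6\right) \left(4 + 3\right) = \left(\frac{2}{3} + 6 \cdot 1\right) \left(-2\right) + 3 \cdot 7 = \left(\frac{2}{3} + 6\right) \left(-2\right) + 21 = \frac{20}{3} \left(-2\right) + 21 = - \frac{40}{3} + 21 = \frac{23}{3}$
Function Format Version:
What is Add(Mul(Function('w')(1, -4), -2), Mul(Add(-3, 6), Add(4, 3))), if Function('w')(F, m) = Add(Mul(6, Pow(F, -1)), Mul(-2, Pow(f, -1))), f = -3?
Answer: Rational(23, 3) ≈ 7.6667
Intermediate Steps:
Function('w')(F, m) = Add(Rational(2, 3), Mul(6, Pow(F, -1))) (Function('w')(F, m) = Add(Mul(6, Pow(F, -1)), Mul(-2, Pow(-3, -1))) = Add(Mul(6, Pow(F, -1)), Mul(-2, Rational(-1, 3))) = Add(Mul(6, Pow(F, -1)), Rational(2, 3)) = Add(Rational(2, 3), Mul(6, Pow(F, -1))))
Add(Mul(Function('w')(1, -4), -2), Mul(Add(-3, 6), Add(4, 3))) = Add(Mul(Add(Rational(2, 3), Mul(6, Pow(1, -1))), -2), Mul(Add(-3, 6), Add(4, 3))) = Add(Mul(Add(Rational(2, 3), Mul(6, 1)), -2), Mul(3, 7)) = Add(Mul(Add(Rational(2, 3), 6), -2), 21) = Add(Mul(Rational(20, 3), -2), 21) = Add(Rational(-40, 3), 21) = Rational(23, 3)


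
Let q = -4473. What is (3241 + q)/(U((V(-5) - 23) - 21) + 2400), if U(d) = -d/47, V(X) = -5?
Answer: -5264/10259 ≈ -0.51311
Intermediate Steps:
U(d) = -d/47 (U(d) = -d*(1/47) = -d/47)
(3241 + q)/(U((V(-5) - 23) - 21) + 2400) = (3241 - 4473)/(-((-5 - 23) - 21)/47 + 2400) = -1232/(-(-28 - 21)/47 + 2400) = -1232/(-1/47*(-49) + 2400) = -1232/(49/47 + 2400) = -1232/112849/47 = -1232*47/112849 = -5264/10259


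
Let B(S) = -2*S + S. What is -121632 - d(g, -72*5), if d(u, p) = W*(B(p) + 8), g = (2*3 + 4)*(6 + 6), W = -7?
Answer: -119056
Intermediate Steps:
g = 120 (g = (6 + 4)*12 = 10*12 = 120)
B(S) = -S
d(u, p) = -56 + 7*p (d(u, p) = -7*(-p + 8) = -7*(8 - p) = -56 + 7*p)
-121632 - d(g, -72*5) = -121632 - (-56 + 7*(-72*5)) = -121632 - (-56 + 7*(-360)) = -121632 - (-56 - 2520) = -121632 - 1*(-2576) = -121632 + 2576 = -119056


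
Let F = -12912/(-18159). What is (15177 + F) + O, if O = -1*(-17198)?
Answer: 195970179/6053 ≈ 32376.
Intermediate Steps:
O = 17198
F = 4304/6053 (F = -12912*(-1/18159) = 4304/6053 ≈ 0.71105)
(15177 + F) + O = (15177 + 4304/6053) + 17198 = 91870685/6053 + 17198 = 195970179/6053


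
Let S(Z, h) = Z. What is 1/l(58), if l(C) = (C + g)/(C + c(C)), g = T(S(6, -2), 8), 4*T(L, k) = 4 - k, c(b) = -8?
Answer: 50/57 ≈ 0.87719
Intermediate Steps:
T(L, k) = 1 - k/4 (T(L, k) = (4 - k)/4 = 1 - k/4)
g = -1 (g = 1 - ¼*8 = 1 - 2 = -1)
l(C) = (-1 + C)/(-8 + C) (l(C) = (C - 1)/(C - 8) = (-1 + C)/(-8 + C))
1/l(58) = 1/((-1 + 58)/(-8 + 58)) = 1/(57/50) = 50/57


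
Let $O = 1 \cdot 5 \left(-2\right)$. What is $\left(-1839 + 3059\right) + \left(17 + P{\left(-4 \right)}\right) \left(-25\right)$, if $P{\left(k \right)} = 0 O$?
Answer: $795$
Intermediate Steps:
$O = -10$ ($O = 5 \left(-2\right) = -10$)
$P{\left(k \right)} = 0$ ($P{\left(k \right)} = 0 \left(-10\right) = 0$)
$\left(-1839 + 3059\right) + \left(17 + P{\left(-4 \right)}\right) \left(-25\right) = \left(-1839 + 3059\right) + \left(17 + 0\right) \left(-25\right) = 1220 + 17 \left(-25\right) = 1220 - 425 = 795$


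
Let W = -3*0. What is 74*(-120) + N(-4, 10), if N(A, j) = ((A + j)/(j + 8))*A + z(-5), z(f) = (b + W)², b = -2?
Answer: -26632/3 ≈ -8877.3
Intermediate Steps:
W = 0
z(f) = 4 (z(f) = (-2 + 0)² = (-2)² = 4)
N(A, j) = 4 + A*(A + j)/(8 + j) (N(A, j) = ((A + j)/(j + 8))*A + 4 = ((A + j)/(8 + j))*A + 4 = A*(A + j)/(8 + j) + 4 = 4 + A*(A + j)/(8 + j))
74*(-120) + N(-4, 10) = 74*(-120) + (32 + (-4)² + 4*10 - 4*10)/(8 + 10) = -8880 + (32 + 16 + 40 - 40)/18 = -8880 + (1/18)*48 = -8880 + 8/3 = -26632/3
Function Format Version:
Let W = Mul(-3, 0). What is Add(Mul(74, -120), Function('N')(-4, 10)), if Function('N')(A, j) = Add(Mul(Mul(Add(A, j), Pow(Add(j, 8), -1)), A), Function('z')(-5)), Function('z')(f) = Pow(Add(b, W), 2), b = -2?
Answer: Rational(-26632, 3) ≈ -8877.3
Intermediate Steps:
W = 0
Function('z')(f) = 4 (Function('z')(f) = Pow(Add(-2, 0), 2) = Pow(-2, 2) = 4)
Function('N')(A, j) = Add(4, Mul(A, Pow(Add(8, j), -1), Add(A, j))) (Function('N')(A, j) = Add(Mul(Mul(Add(A, j), Pow(Add(j, 8), -1)), A), 4) = Add(Mul(Mul(Add(A, j), Pow(Add(8, j), -1)), A), 4) = Add(Mul(Mul(Pow(Add(8, j), -1), Add(A, j)), A), 4) = Add(Mul(A, Pow(Add(8, j), -1), Add(A, j)), 4) = Add(4, Mul(A, Pow(Add(8, j), -1), Add(A, j))))
Add(Mul(74, -120), Function('N')(-4, 10)) = Add(Mul(74, -120), Mul(Pow(Add(8, 10), -1), Add(32, Pow(-4, 2), Mul(4, 10), Mul(-4, 10)))) = Add(-8880, Mul(Pow(18, -1), Add(32, 16, 40, -40))) = Add(-8880, Mul(Rational(1, 18), 48)) = Add(-8880, Rational(8, 3)) = Rational(-26632, 3)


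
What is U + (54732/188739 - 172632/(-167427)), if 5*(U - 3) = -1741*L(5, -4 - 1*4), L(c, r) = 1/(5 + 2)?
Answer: -1860611009344/40962968865 ≈ -45.422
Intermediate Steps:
L(c, r) = 1/7
U = -1636/35 (U = 3 + (-1741*1/7)/5 = 3 + (1/5)*(-1741/7) = 3 - 1741/35 = -1636/35 ≈ -46.743)
U + (54732/188739 - 172632/(-167427)) = -1636/35 + (54732/188739 - 172632/(-167427)) = -1636/35 + (54732*(1/188739) - 172632*(-1/167427)) = -1636/35 + (18244/62913 + 57544/55809) = -1636/35 + 1546148356/1170370539 = -1860611009344/40962968865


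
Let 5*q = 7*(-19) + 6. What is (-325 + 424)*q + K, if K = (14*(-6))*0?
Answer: -12573/5 ≈ -2514.6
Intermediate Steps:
K = 0 (K = -84*0 = 0)
q = -127/5 (q = (7*(-19) + 6)/5 = (-133 + 6)/5 = (⅕)*(-127) = -127/5 ≈ -25.400)
(-325 + 424)*q + K = (-325 + 424)*(-127/5) + 0 = 99*(-127/5) + 0 = -12573/5 + 0 = -12573/5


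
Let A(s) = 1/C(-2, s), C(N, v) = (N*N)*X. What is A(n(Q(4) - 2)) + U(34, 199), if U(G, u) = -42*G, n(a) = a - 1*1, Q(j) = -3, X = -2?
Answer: -11425/8 ≈ -1428.1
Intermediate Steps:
C(N, v) = -2*N² (C(N, v) = (N*N)*(-2) = N²*(-2) = -2*N²)
n(a) = -1 + a (n(a) = a - 1 = -1 + a)
A(s) = -⅛ (A(s) = 1/(-2*(-2)²) = 1/(-2*4) = 1/(-8) = -⅛)
A(n(Q(4) - 2)) + U(34, 199) = -⅛ - 42*34 = -⅛ - 1428 = -11425/8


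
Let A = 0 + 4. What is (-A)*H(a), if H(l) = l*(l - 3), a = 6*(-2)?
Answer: -720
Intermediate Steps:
a = -12
A = 4
H(l) = l*(-3 + l)
(-A)*H(a) = (-1*4)*(-12*(-3 - 12)) = -(-48)*(-15) = -4*180 = -720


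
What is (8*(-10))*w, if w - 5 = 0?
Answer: -400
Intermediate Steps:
w = 5 (w = 5 + 0 = 5)
(8*(-10))*w = (8*(-10))*5 = -80*5 = -400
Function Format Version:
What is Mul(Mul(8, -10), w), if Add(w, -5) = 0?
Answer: -400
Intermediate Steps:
w = 5 (w = Add(5, 0) = 5)
Mul(Mul(8, -10), w) = Mul(Mul(8, -10), 5) = Mul(-80, 5) = -400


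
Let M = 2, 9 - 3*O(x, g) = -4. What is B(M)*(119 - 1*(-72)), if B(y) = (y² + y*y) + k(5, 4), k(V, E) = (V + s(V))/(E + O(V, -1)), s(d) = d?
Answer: 8786/5 ≈ 1757.2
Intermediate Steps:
O(x, g) = 13/3 (O(x, g) = 3 - ⅓*(-4) = 3 + 4/3 = 13/3)
k(V, E) = 2*V/(13/3 + E) (k(V, E) = (V + V)/(E + 13/3) = (2*V)/(13/3 + E) = 2*V/(13/3 + E))
B(y) = 6/5 + 2*y² (B(y) = (y² + y*y) + 6*5/(13 + 3*4) = (y² + y²) + 6*5/(13 + 12) = 2*y² + 6*5/25 = 2*y² + 6*5*(1/25) = 2*y² + 6/5 = 6/5 + 2*y²)
B(M)*(119 - 1*(-72)) = (6/5 + 2*2²)*(119 - 1*(-72)) = (6/5 + 2*4)*(119 + 72) = (6/5 + 8)*191 = (46/5)*191 = 8786/5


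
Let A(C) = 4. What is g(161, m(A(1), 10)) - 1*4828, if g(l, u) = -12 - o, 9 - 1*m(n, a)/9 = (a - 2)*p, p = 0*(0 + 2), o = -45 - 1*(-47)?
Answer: -4842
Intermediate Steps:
o = 2 (o = -45 + 47 = 2)
p = 0 (p = 0*2 = 0)
m(n, a) = 81 (m(n, a) = 81 - 9*(a - 2)*0 = 81 - 9*(-2 + a)*0 = 81 - 9*0 = 81 + 0 = 81)
g(l, u) = -14 (g(l, u) = -12 - 1*2 = -12 - 2 = -14)
g(161, m(A(1), 10)) - 1*4828 = -14 - 1*4828 = -14 - 4828 = -4842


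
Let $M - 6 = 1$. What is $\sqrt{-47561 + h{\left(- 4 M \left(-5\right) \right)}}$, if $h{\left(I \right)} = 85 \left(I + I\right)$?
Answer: $i \sqrt{23761} \approx 154.15 i$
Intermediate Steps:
$M = 7$ ($M = 6 + 1 = 7$)
$h{\left(I \right)} = 170 I$ ($h{\left(I \right)} = 85 \cdot 2 I = 170 I$)
$\sqrt{-47561 + h{\left(- 4 M \left(-5\right) \right)}} = \sqrt{-47561 + 170 \left(-4\right) 7 \left(-5\right)} = \sqrt{-47561 + 170 \left(\left(-28\right) \left(-5\right)\right)} = \sqrt{-47561 + 170 \cdot 140} = \sqrt{-47561 + 23800} = \sqrt{-23761} = i \sqrt{23761}$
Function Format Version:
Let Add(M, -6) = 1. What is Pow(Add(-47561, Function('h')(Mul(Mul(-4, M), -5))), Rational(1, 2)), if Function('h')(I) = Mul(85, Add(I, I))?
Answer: Mul(I, Pow(23761, Rational(1, 2))) ≈ Mul(154.15, I)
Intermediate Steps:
M = 7 (M = Add(6, 1) = 7)
Function('h')(I) = Mul(170, I) (Function('h')(I) = Mul(85, Mul(2, I)) = Mul(170, I))
Pow(Add(-47561, Function('h')(Mul(Mul(-4, M), -5))), Rational(1, 2)) = Pow(Add(-47561, Mul(170, Mul(Mul(-4, 7), -5))), Rational(1, 2)) = Pow(Add(-47561, Mul(170, Mul(-28, -5))), Rational(1, 2)) = Pow(Add(-47561, Mul(170, 140)), Rational(1, 2)) = Pow(Add(-47561, 23800), Rational(1, 2)) = Pow(-23761, Rational(1, 2)) = Mul(I, Pow(23761, Rational(1, 2)))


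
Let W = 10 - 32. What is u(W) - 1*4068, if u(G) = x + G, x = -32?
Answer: -4122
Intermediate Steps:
W = -22
u(G) = -32 + G
u(W) - 1*4068 = (-32 - 22) - 1*4068 = -54 - 4068 = -4122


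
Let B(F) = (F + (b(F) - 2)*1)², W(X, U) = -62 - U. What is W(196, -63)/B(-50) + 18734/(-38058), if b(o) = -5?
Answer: -10138118/20608407 ≈ -0.49194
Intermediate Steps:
B(F) = (-7 + F)² (B(F) = (F + (-5 - 2)*1)² = (F - 7*1)² = (F - 7)² = (-7 + F)²)
W(196, -63)/B(-50) + 18734/(-38058) = (-62 - 1*(-63))/((-7 - 50)²) + 18734/(-38058) = (-62 + 63)/((-57)²) + 18734*(-1/38058) = 1/3249 - 9367/19029 = -10138118/20608407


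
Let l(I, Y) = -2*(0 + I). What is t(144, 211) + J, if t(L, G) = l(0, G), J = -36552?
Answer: -36552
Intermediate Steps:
l(I, Y) = -2*I
t(L, G) = 0 (t(L, G) = -2*0 = 0)
t(144, 211) + J = 0 - 36552 = -36552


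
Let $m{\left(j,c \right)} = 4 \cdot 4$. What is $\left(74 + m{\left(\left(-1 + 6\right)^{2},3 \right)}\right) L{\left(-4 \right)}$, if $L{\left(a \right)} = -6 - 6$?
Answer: $-1080$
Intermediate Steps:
$m{\left(j,c \right)} = 16$
$L{\left(a \right)} = -12$ ($L{\left(a \right)} = -6 - 6 = -12$)
$\left(74 + m{\left(\left(-1 + 6\right)^{2},3 \right)}\right) L{\left(-4 \right)} = \left(74 + 16\right) \left(-12\right) = 90 \left(-12\right) = -1080$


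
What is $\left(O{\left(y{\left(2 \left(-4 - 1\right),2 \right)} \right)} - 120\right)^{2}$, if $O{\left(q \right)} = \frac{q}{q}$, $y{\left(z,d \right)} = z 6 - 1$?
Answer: $14161$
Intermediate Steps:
$y{\left(z,d \right)} = -1 + 6 z$ ($y{\left(z,d \right)} = 6 z - 1 = -1 + 6 z$)
$O{\left(q \right)} = 1$
$\left(O{\left(y{\left(2 \left(-4 - 1\right),2 \right)} \right)} - 120\right)^{2} = \left(1 - 120\right)^{2} = \left(-119\right)^{2} = 14161$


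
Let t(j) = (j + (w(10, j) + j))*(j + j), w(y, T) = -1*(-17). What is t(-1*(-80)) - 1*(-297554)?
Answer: 325874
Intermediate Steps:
w(y, T) = 17
t(j) = 2*j*(17 + 2*j) (t(j) = (j + (17 + j))*(j + j) = (17 + 2*j)*(2*j) = 2*j*(17 + 2*j))
t(-1*(-80)) - 1*(-297554) = 2*(-1*(-80))*(17 + 2*(-1*(-80))) - 1*(-297554) = 2*80*(17 + 2*80) + 297554 = 2*80*(17 + 160) + 297554 = 2*80*177 + 297554 = 28320 + 297554 = 325874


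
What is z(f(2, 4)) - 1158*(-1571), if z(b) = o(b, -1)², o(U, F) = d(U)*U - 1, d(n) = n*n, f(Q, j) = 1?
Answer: 1819218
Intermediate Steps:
d(n) = n²
o(U, F) = -1 + U³ (o(U, F) = U²*U - 1 = U³ - 1 = -1 + U³)
z(b) = (-1 + b³)²
z(f(2, 4)) - 1158*(-1571) = (-1 + 1³)² - 1158*(-1571) = (-1 + 1)² + 1819218 = 0² + 1819218 = 0 + 1819218 = 1819218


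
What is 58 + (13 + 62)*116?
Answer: 8758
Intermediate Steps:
58 + (13 + 62)*116 = 58 + 75*116 = 58 + 8700 = 8758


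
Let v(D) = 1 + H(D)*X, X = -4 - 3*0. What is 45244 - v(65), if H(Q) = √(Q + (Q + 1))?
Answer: 45243 + 4*√131 ≈ 45289.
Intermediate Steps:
H(Q) = √(1 + 2*Q) (H(Q) = √(Q + (1 + Q)) = √(1 + 2*Q))
X = -4 (X = -4 + 0 = -4)
v(D) = 1 - 4*√(1 + 2*D) (v(D) = 1 + √(1 + 2*D)*(-4) = 1 - 4*√(1 + 2*D))
45244 - v(65) = 45244 - (1 - 4*√(1 + 2*65)) = 45244 - (1 - 4*√(1 + 130)) = 45244 - (1 - 4*√131) = 45244 + (-1 + 4*√131) = 45243 + 4*√131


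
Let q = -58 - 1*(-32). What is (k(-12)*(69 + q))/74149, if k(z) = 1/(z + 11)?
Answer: -43/74149 ≈ -0.00057991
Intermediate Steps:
q = -26 (q = -58 + 32 = -26)
k(z) = 1/(11 + z)
(k(-12)*(69 + q))/74149 = ((69 - 26)/(11 - 12))/74149 = (43/(-1))*(1/74149) = -1*43*(1/74149) = -43*1/74149 = -43/74149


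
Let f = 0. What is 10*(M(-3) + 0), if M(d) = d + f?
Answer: -30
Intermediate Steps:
M(d) = d (M(d) = d + 0 = d)
10*(M(-3) + 0) = 10*(-3 + 0) = 10*(-3) = -30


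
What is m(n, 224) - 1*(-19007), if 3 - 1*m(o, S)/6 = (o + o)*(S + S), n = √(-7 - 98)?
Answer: 19025 - 5376*I*√105 ≈ 19025.0 - 55088.0*I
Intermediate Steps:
n = I*√105 (n = √(-105) = I*√105 ≈ 10.247*I)
m(o, S) = 18 - 24*S*o (m(o, S) = 18 - 6*(o + o)*(S + S) = 18 - 6*2*o*2*S = 18 - 24*S*o)
m(n, 224) - 1*(-19007) = (18 - 24*224*I*√105) - 1*(-19007) = (18 - 5376*I*√105) + 19007 = 19025 - 5376*I*√105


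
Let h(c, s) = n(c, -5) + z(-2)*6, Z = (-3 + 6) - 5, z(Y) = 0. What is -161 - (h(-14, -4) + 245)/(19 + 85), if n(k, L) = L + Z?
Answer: -8491/52 ≈ -163.29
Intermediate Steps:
Z = -2 (Z = 3 - 5 = -2)
n(k, L) = -2 + L (n(k, L) = L - 2 = -2 + L)
h(c, s) = -7 (h(c, s) = (-2 - 5) + 0*6 = -7 + 0 = -7)
-161 - (h(-14, -4) + 245)/(19 + 85) = -161 - (-7 + 245)/(19 + 85) = -161 - 238/104 = -161 - 1*119/52 = -161 - 119/52 = -8491/52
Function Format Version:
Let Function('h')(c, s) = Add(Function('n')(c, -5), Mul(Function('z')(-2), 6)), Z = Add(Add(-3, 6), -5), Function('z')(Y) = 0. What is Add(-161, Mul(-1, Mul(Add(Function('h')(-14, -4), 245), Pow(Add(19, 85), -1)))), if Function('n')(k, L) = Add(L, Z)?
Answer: Rational(-8491, 52) ≈ -163.29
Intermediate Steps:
Z = -2 (Z = Add(3, -5) = -2)
Function('n')(k, L) = Add(-2, L) (Function('n')(k, L) = Add(L, -2) = Add(-2, L))
Function('h')(c, s) = -7 (Function('h')(c, s) = Add(Add(-2, -5), Mul(0, 6)) = Add(-7, 0) = -7)
Add(-161, Mul(-1, Mul(Add(Function('h')(-14, -4), 245), Pow(Add(19, 85), -1)))) = Add(-161, Mul(-1, Mul(Add(-7, 245), Pow(Add(19, 85), -1)))) = Add(-161, Mul(-1, Mul(238, Pow(104, -1)))) = Add(-161, Mul(-1, Mul(238, Rational(1, 104)))) = Add(-161, Mul(-1, Rational(119, 52))) = Add(-161, Rational(-119, 52)) = Rational(-8491, 52)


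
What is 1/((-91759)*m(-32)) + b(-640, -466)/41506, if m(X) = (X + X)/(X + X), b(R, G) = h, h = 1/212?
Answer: -8707513/807412399448 ≈ -1.0784e-5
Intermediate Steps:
h = 1/212 ≈ 0.0047170
b(R, G) = 1/212
m(X) = 1 (m(X) = (2*X)/((2*X)) = (2*X)*(1/(2*X)) = 1)
1/((-91759)*m(-32)) + b(-640, -466)/41506 = 1/(-91759*1) + (1/212)/41506 = -1/91759*1 + (1/212)*(1/41506) = -1/91759 + 1/8799272 = -8707513/807412399448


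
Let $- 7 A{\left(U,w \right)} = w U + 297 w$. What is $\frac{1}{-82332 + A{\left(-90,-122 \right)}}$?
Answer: $- \frac{7}{551070} \approx -1.2703 \cdot 10^{-5}$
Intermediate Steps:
$A{\left(U,w \right)} = - \frac{297 w}{7} - \frac{U w}{7}$ ($A{\left(U,w \right)} = - \frac{w U + 297 w}{7} = - \frac{U w + 297 w}{7} = - \frac{297 w + U w}{7} = - \frac{297 w}{7} - \frac{U w}{7}$)
$\frac{1}{-82332 + A{\left(-90,-122 \right)}} = \frac{1}{-82332 - - \frac{122 \left(297 - 90\right)}{7}} = \frac{1}{-82332 - \left(- \frac{122}{7}\right) 207} = \frac{1}{-82332 + \frac{25254}{7}} = \frac{1}{- \frac{551070}{7}} = - \frac{7}{551070}$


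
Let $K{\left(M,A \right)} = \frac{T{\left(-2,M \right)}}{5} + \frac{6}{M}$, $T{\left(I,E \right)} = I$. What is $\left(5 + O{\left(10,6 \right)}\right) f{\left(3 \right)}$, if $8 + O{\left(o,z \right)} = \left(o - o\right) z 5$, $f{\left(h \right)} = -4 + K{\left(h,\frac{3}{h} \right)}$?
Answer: $\frac{36}{5} \approx 7.2$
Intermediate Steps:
$K{\left(M,A \right)} = - \frac{2}{5} + \frac{6}{M}$
$f{\left(h \right)} = - \frac{22}{5} + \frac{6}{h}$ ($f{\left(h \right)} = -4 - \left(\frac{2}{5} - \frac{6}{h}\right) = - \frac{22}{5} + \frac{6}{h}$)
$O{\left(o,z \right)} = -8$ ($O{\left(o,z \right)} = -8 + \left(o - o\right) z 5 = -8 + 0 z 5 = -8 + 0 \cdot 5 = -8 + 0 = -8$)
$\left(5 + O{\left(10,6 \right)}\right) f{\left(3 \right)} = \left(5 - 8\right) \left(- \frac{22}{5} + \frac{6}{3}\right) = - 3 \left(- \frac{22}{5} + 6 \cdot \frac{1}{3}\right) = - 3 \left(- \frac{22}{5} + 2\right) = \left(-3\right) \left(- \frac{12}{5}\right) = \frac{36}{5}$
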